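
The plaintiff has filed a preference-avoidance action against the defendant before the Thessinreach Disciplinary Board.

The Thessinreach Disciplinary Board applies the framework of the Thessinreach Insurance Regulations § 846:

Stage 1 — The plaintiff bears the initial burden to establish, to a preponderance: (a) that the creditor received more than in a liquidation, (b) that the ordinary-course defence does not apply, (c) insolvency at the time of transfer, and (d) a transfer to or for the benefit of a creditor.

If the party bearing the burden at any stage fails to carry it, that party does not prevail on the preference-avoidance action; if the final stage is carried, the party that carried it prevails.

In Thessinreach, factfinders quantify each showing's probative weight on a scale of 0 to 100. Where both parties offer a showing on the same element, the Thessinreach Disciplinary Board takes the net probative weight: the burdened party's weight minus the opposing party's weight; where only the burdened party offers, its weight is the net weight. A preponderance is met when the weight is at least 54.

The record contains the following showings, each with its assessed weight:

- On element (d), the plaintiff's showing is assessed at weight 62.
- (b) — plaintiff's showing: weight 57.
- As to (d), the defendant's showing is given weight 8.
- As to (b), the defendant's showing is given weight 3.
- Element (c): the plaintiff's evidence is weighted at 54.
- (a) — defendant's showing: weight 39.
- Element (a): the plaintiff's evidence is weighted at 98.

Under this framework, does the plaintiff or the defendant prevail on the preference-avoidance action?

Stage 1 (plaintiff, a preponderance, weight is at least 54): (a) net 98−39=59 ≥ 54 — meets; (b) net 57−3=54 ≥ 54 — meets; (c) 54 ≥ 54 — meets; (d) net 62−8=54 ≥ 54 — meets.
  All elements met at the final stage.
Every stage carried; the plaintiff prevails.

plaintiff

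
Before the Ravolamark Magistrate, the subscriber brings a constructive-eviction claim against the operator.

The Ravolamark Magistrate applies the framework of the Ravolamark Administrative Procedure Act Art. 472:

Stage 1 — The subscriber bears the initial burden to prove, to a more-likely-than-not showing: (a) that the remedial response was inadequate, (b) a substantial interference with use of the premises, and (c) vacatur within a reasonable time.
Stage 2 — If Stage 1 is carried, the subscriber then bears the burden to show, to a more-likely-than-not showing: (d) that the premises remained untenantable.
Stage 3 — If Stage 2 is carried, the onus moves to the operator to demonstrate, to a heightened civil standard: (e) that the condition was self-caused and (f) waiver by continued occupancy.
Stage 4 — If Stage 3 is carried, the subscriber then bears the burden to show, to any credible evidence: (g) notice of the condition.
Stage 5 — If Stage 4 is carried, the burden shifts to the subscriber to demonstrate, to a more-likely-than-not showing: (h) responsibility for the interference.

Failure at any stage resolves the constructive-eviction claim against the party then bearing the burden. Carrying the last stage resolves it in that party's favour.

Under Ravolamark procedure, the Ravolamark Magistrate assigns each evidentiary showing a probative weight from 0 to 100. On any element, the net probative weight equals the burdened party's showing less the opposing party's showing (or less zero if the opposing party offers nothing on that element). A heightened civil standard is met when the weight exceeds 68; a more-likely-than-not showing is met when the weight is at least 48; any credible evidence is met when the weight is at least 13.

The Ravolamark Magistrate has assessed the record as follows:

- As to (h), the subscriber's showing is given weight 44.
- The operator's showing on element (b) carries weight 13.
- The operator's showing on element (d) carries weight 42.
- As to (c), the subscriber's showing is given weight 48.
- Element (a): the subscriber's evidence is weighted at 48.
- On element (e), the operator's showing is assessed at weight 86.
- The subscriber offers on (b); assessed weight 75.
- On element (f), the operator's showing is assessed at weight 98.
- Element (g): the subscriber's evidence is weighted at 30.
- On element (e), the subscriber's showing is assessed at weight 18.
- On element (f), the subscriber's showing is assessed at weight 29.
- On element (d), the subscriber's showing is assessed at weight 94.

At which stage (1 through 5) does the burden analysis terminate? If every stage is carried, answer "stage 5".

stage 3

At Stage 1 the subscriber must meet a more-likely-than-not showing (weight is at least 48): on (a) the weight is 48, ≥ 48, so (a) meets the standard; on (b) the weight is 75 less the opposing 13 gives net 62, which does reach 48, so (b) meets the standard; on (c) the weight is 48, which does reach 48, so (c) meets the standard.
  Stage 1 carried; the burden remains with the subscriber.
At Stage 2 the subscriber must meet a more-likely-than-not showing (weight is at least 48): on (d) the weight is 94 less the opposing 42 gives net 52, ≥ 48, so (d) meets the standard.
  Stage 2 is satisfied; the onus moves to the operator.
At Stage 3 the operator must meet a heightened civil standard (weight exceeds 68): on (e) the weight is 86 less the opposing 18 gives net 68, ≤ 68, so (e) does not meet the standard; on (f) the weight is 98 less the opposing 29 gives net 69, > 68, so (f) meets the standard.
  Stage 3 not carried; the operator fails its burden.
The analysis ends at Stage 3; the subscriber prevails.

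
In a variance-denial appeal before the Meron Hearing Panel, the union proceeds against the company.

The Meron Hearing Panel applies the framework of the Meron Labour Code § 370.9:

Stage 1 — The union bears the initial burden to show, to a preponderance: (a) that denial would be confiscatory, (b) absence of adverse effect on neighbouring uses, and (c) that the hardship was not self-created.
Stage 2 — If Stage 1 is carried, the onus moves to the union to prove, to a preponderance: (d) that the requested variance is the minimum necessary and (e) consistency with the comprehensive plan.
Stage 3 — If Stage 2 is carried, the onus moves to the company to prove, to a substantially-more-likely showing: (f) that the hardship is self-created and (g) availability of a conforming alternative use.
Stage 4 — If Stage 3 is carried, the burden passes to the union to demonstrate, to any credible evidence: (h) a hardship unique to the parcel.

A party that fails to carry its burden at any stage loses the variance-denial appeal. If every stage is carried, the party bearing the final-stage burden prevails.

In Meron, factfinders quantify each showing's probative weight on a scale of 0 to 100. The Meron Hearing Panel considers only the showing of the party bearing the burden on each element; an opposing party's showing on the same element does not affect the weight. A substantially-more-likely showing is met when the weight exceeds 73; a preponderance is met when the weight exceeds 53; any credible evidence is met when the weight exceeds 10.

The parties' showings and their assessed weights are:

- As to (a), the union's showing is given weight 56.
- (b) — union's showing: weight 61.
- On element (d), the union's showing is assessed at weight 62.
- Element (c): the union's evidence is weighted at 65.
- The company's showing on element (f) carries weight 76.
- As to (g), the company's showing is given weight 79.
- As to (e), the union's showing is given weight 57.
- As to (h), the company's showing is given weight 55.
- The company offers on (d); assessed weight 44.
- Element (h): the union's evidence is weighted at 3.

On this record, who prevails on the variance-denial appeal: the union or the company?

Stage 1 (union, a preponderance, weight exceeds 53): (a) 56 > 53 — meets; (b) 61 > 53 — meets; (c) 65 > 53 — meets.
  All elements met. The union retains the burden for Stage 2.
Stage 2 (union, a preponderance, weight exceeds 53): (d) 62 (company's 44 disregarded) > 53 — meets; (e) 57 > 53 — meets.
  Stage 2 is satisfied; the onus moves to the company.
Stage 3 (company, a substantially-more-likely showing, weight exceeds 73): (f) 76 > 73 — meets; (g) 79 > 73 — meets.
  All elements met. The burden passes to the union.
Stage 4 (union, any credible evidence, weight exceeds 10): (h) 3 (company's 55 disregarded) ≤ 10 — fails.
  Stage 4 not carried; the union fails its burden.
The analysis ends at Stage 4; the company prevails.

company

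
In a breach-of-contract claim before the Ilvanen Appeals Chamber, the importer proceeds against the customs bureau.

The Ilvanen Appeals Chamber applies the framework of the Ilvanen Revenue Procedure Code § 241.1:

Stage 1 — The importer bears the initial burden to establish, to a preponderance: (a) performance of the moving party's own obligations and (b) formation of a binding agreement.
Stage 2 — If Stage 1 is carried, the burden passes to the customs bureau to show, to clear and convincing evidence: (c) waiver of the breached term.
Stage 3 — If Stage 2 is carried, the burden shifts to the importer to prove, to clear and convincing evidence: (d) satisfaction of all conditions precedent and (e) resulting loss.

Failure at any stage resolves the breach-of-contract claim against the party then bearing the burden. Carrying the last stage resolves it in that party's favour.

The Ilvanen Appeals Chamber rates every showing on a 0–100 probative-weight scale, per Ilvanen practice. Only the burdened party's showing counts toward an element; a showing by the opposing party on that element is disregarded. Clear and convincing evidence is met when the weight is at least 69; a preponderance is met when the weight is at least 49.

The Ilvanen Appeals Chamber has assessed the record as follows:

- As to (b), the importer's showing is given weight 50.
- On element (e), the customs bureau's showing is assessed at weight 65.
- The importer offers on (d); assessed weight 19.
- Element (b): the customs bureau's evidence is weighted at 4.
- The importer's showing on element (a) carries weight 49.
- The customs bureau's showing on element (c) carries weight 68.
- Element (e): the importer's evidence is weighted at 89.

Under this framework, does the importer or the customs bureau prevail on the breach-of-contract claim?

importer

At Stage 1 the importer must meet a preponderance (weight is at least 49): on (a) the weight is 49, which does reach 49, so (a) meets the standard; on (b) the weight is 50 (the customs bureau's 4 is given no effect), which does reach 49, so (b) meets the standard.
  Stage 1 is satisfied; the onus moves to the customs bureau.
At Stage 2 the customs bureau must meet clear and convincing evidence (weight is at least 69): on (c) the weight is 68, < 69, so (c) does not meet the standard.
  The customs bureau does not carry Stage 2.
The importer prevails.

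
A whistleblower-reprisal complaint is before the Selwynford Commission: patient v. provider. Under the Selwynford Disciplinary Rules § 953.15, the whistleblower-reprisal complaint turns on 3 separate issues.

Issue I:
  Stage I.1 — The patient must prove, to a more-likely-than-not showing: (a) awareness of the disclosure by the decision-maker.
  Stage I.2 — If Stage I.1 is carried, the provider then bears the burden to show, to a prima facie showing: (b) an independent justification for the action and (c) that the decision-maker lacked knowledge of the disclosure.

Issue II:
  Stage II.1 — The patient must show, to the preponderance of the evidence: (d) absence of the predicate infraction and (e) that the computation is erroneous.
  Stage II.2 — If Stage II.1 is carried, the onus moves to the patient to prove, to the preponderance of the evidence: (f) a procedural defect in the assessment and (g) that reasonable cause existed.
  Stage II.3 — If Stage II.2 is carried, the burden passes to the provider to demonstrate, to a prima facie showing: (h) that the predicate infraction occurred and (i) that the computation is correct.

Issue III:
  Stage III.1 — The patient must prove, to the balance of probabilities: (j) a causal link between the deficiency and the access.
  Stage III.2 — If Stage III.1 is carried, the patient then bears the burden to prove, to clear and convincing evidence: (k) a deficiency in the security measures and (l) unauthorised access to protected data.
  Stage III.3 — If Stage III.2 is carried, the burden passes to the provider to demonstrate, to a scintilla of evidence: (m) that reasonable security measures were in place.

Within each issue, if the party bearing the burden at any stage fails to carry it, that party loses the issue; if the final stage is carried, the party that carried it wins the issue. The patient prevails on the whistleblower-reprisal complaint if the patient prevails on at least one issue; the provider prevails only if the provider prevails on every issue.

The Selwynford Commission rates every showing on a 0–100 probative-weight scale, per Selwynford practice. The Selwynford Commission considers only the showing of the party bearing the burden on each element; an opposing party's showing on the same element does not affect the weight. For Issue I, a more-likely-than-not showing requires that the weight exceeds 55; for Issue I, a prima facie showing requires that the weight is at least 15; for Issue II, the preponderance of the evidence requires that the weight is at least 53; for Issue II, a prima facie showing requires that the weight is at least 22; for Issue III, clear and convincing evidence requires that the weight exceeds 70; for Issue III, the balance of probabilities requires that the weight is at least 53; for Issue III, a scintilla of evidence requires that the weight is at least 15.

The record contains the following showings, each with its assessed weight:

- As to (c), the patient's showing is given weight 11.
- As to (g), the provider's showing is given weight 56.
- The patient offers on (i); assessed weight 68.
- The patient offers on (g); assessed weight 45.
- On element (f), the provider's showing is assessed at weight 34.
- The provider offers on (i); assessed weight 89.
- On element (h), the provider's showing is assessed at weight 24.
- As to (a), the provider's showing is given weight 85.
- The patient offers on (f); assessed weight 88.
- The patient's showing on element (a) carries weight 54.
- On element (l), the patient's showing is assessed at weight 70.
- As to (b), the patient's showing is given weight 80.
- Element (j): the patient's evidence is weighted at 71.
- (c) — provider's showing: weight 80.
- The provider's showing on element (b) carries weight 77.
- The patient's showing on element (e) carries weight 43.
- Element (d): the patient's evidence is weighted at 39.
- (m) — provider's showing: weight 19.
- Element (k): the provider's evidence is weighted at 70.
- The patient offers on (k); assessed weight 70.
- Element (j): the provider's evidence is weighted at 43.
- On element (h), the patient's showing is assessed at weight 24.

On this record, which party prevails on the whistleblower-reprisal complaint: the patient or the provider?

— Issue I —
At Stage I.1 the patient must meet a more-likely-than-not showing (weight exceeds 55): on (a) the weight is 54 (the provider's 85 is given no effect), which does not exceed 55, so (a) does not meet the standard.
  Not every element is met, so the patient fails to carry Stage I.1.
The provider prevails on this issue.
— Issue II —
Stage II.1 — burden on patient; standard: the preponderance of the evidence (weight is at least 53).
    (d): 39 < 53 [not met]
    (e): 43 < 53 [not met]
  The patient does not carry Stage II.1.
The provider prevails on this issue.
— Issue III —
Stage III.1 — burden on patient; standard: the balance of probabilities (weight is at least 53).
    (j): 71 (provider's 43 disregarded) ≥ 53 [met]
  Stage III.1 is satisfied; the patient continues to bear the burden.
Stage III.2 — burden on patient; standard: clear and convincing evidence (weight exceeds 70).
    (k): 70 (provider's 70 disregarded) ≤ 70 [not met]
    (l): 70 ≤ 70 [not met]
  Not every element is met, so the patient fails to carry Stage III.2.
The analysis ends at Stage III.2; the provider prevails on this issue.
Per-issue: Issue I → provider; Issue II → provider; Issue III → provider. The patient must prevail on at least one issue; overall, the provider prevails.

provider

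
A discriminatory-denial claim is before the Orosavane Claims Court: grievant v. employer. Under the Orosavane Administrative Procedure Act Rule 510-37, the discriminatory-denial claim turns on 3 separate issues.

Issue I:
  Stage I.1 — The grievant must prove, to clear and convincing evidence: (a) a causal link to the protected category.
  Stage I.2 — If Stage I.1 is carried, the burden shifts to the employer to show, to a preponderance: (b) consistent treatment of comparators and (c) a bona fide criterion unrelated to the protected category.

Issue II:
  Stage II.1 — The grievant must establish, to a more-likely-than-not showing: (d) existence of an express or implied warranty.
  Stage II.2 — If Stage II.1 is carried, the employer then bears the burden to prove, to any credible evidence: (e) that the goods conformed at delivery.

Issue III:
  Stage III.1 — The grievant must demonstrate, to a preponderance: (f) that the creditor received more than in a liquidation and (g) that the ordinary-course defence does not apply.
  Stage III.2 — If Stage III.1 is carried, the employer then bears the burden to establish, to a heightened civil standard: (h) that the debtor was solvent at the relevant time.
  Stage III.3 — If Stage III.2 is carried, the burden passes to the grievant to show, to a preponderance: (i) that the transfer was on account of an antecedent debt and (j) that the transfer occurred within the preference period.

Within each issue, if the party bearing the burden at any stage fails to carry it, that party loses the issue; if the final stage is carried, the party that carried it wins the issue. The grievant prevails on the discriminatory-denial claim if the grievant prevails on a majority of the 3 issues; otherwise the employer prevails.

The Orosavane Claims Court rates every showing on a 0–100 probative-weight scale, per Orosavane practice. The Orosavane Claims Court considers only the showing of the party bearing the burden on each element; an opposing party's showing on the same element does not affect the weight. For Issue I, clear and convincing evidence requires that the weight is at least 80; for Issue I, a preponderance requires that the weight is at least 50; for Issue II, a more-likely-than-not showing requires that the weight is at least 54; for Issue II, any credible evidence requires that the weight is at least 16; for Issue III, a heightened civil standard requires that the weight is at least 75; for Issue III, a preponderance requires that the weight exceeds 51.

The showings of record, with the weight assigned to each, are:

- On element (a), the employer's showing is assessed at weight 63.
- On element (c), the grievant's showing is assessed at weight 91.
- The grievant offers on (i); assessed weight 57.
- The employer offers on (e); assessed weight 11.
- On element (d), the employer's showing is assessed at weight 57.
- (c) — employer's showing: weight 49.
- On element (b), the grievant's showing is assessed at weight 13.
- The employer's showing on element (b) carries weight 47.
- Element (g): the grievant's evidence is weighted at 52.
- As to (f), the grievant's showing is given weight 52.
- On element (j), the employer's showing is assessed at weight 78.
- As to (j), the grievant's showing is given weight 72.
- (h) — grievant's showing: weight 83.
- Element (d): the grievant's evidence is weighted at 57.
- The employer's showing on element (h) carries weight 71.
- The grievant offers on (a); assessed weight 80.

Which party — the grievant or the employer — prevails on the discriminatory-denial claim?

grievant

— Issue I —
Stage I.1 (grievant, clear and convincing evidence, weight is at least 80): (a) 80 (employer's 63 disregarded) ≥ 80 — meets.
  The grievant carries Stage I.1; the employer now bears the burden.
Stage I.2 (employer, a preponderance, weight is at least 50): (b) 47 (grievant's 13 disregarded) < 50 — fails; (c) 49 (grievant's 91 disregarded) < 50 — fails.
  Stage I.2 not carried; the employer fails its burden.
So the grievant prevails on this issue.
— Issue II —
Stage II.1 (grievant, a more-likely-than-not showing, weight is at least 54): (d) 57 (employer's 57 disregarded) ≥ 54 — meets.
  Stage II.1 is satisfied; the onus moves to the employer.
Stage II.2 (employer, any credible evidence, weight is at least 16): (e) 11 < 16 — fails.
  Not every element is met, so the employer fails to carry Stage II.2.
So the grievant prevails on this issue.
— Issue III —
At Stage III.1 the grievant must meet a preponderance (weight exceeds 51): on (f) the weight is 52, > 51, so (f) meets the standard; on (g) the weight is 52, > 51, so (g) meets the standard.
  All elements met. The burden passes to the employer.
At Stage III.2 the employer must meet a heightened civil standard (weight is at least 75): on (h) the weight is 71 (the grievant's 83 is given no effect), < 75, so (h) does not meet the standard.
  Not every element is met, so the employer fails to carry Stage III.2.
So the grievant prevails on this issue.
Per-issue: Issue I → grievant; Issue II → grievant; Issue III → grievant. The grievant must prevail on a majority of issues; overall, the grievant prevails.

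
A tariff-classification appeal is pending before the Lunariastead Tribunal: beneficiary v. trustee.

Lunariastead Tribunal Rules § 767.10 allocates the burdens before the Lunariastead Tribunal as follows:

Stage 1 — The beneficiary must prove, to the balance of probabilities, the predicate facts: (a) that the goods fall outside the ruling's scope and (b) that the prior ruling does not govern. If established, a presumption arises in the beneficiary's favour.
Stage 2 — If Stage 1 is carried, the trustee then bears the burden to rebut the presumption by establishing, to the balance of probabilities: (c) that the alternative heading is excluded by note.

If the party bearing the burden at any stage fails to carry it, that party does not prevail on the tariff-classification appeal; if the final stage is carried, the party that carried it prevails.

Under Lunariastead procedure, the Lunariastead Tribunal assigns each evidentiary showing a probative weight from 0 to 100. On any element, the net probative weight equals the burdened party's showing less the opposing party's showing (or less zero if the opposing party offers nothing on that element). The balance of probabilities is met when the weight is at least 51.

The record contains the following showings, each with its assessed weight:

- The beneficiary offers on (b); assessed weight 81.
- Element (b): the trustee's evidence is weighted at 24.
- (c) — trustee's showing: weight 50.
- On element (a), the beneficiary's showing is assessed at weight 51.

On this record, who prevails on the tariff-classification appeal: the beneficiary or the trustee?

Stage 1 — burden on beneficiary; standard: the balance of probabilities (weight is at least 51).
    (a): 51 ≥ 51 [met]
    (b): 81 − 24 = 57 ≥ 51 [met]
  Stage 1 carried; the burden shifts to the trustee.
Stage 2 — burden on trustee; standard: the balance of probabilities (weight is at least 51).
    (c): 50 < 51 [not met]
  Not every element is met, so the trustee fails to carry Stage 2.
The beneficiary prevails.

beneficiary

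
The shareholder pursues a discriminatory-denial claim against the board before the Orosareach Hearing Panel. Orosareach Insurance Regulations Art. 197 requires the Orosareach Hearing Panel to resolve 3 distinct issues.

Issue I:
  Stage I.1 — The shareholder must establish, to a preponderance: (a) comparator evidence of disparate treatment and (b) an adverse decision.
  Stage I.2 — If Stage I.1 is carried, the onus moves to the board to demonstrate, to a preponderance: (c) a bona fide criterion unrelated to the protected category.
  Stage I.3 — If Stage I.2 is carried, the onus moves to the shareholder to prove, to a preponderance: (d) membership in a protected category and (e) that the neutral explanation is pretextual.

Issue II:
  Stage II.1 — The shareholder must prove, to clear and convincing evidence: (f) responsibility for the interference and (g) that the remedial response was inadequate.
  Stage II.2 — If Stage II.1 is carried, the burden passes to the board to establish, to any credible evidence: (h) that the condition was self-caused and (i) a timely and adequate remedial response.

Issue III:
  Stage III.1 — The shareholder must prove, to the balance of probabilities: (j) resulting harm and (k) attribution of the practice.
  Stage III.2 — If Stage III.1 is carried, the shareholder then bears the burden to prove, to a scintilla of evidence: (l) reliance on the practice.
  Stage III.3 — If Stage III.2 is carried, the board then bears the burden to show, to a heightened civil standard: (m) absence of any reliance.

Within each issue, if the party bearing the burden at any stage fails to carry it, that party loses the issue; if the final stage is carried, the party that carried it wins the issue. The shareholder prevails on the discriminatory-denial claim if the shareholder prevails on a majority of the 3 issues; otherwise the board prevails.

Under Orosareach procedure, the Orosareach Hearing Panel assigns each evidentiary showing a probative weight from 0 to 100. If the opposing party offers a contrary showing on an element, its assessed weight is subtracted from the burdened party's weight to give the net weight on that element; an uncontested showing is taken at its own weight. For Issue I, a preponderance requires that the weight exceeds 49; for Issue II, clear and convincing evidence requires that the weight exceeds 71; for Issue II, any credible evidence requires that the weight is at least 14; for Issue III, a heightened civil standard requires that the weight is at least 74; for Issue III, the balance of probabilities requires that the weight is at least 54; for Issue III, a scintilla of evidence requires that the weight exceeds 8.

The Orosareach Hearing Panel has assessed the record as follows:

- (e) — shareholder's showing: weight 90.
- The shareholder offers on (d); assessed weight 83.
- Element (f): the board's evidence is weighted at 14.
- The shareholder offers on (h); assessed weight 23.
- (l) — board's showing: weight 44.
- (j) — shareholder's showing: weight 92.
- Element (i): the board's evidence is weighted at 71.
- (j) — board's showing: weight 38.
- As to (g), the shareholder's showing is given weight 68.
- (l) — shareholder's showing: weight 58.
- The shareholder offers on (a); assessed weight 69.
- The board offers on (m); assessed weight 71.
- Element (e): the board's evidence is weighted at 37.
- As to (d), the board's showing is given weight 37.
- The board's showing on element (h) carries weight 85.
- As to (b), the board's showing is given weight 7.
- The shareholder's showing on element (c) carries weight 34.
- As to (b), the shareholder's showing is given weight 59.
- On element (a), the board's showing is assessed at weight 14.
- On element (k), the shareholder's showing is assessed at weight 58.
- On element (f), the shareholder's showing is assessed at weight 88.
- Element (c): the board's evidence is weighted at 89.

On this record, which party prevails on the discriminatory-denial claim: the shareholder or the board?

board

— Issue I —
Stage I.1 — burden on shareholder; standard: a preponderance (weight exceeds 49).
    (a): 69 − 14 = 55 > 49 [met]
    (b): 59 − 7 = 52 > 49 [met]
  All elements met. The burden passes to the board.
Stage I.2 — burden on board; standard: a preponderance (weight exceeds 49).
    (c): 89 − 34 = 55 > 49 [met]
  The board carries Stage I.2; the shareholder now bears the burden.
Stage I.3 — burden on shareholder; standard: a preponderance (weight exceeds 49).
    (d): 83 − 37 = 46 ≤ 49 [not met]
    (e): 90 − 37 = 53 > 49 [met]
  Not every element is met, so the shareholder fails to carry Stage I.3.
The analysis ends at Stage I.3; the board prevails on this issue.
— Issue II —
At Stage II.1 the shareholder must meet clear and convincing evidence (weight exceeds 71): on (f) the weight is 88 less the opposing 14 gives net 74, which does exceed 71, so (f) meets the standard; on (g) the weight is 68, ≤ 71, so (g) does not meet the standard.
  Stage II.1 not carried; the shareholder fails its burden.
The board prevails on this issue.
— Issue III —
At Stage III.1 the shareholder must meet the balance of probabilities (weight is at least 54): on (j) the weight is 92 less the opposing 38 gives net 54, ≥ 54, so (j) meets the standard; on (k) the weight is 58, which does reach 54, so (k) meets the standard.
  Stage III.1 is satisfied; the shareholder continues to bear the burden.
At Stage III.2 the shareholder must meet a scintilla of evidence (weight exceeds 8): on (l) the weight is 58 less the opposing 44 gives net 14, > 8, so (l) meets the standard.
  Stage III.2 is satisfied; the onus moves to the board.
At Stage III.3 the board must meet a heightened civil standard (weight is at least 74): on (m) the weight is 71, which does not reach 74, so (m) does not meet the standard.
  Not every element is met, so the board fails to carry Stage III.3.
The analysis ends at Stage III.3; the shareholder prevails on this issue.
Per-issue: Issue I → board; Issue II → board; Issue III → shareholder. The shareholder must prevail on a majority of issues; overall, the board prevails.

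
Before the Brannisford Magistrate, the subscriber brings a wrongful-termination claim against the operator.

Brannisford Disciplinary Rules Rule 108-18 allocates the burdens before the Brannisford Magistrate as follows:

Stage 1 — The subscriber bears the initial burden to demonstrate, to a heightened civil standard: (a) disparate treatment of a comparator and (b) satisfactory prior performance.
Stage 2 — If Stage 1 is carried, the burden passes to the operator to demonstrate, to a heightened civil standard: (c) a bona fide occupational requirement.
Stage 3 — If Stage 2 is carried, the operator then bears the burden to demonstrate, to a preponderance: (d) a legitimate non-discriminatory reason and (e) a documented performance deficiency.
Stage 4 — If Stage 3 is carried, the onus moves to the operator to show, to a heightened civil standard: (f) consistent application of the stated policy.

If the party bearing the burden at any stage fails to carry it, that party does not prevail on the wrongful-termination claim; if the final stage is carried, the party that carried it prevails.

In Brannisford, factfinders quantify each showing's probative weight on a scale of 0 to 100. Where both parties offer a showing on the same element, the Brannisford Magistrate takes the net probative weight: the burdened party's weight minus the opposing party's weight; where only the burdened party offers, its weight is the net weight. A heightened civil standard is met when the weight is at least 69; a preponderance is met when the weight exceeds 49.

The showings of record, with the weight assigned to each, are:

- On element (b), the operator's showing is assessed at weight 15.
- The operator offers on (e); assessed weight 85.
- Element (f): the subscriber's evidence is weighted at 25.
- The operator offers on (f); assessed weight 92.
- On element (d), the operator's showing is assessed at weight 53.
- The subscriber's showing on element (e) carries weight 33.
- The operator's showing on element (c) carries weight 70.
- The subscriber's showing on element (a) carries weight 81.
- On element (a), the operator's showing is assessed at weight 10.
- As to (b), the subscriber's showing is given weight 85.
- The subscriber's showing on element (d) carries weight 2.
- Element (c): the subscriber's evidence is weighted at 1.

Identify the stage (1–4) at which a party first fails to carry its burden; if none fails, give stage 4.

At Stage 1 the subscriber must meet a heightened civil standard (weight is at least 69): on (a) the weight is 81 less the opposing 10 gives net 71, ≥ 69, so (a) meets the standard; on (b) the weight is 85 less the opposing 15 gives net 70, ≥ 69, so (b) meets the standard.
  Stage 1 carried; the burden shifts to the operator.
At Stage 2 the operator must meet a heightened civil standard (weight is at least 69): on (c) the weight is 70 less the opposing 1 gives net 69, which does reach 69, so (c) meets the standard.
  Stage 2 is satisfied; the operator continues to bear the burden.
At Stage 3 the operator must meet a preponderance (weight exceeds 49): on (d) the weight is 53 less the opposing 2 gives net 51, > 49, so (d) meets the standard; on (e) the weight is 85 less the opposing 33 gives net 52, > 49, so (e) meets the standard.
  Stage 3 carried; the burden remains with the operator.
At Stage 4 the operator must meet a heightened civil standard (weight is at least 69): on (f) the weight is 92 less the opposing 25 gives net 67, which does not reach 69, so (f) does not meet the standard.
  Not every element is met, so the operator fails to carry Stage 4.
The analysis ends at Stage 4; the subscriber prevails.

stage 4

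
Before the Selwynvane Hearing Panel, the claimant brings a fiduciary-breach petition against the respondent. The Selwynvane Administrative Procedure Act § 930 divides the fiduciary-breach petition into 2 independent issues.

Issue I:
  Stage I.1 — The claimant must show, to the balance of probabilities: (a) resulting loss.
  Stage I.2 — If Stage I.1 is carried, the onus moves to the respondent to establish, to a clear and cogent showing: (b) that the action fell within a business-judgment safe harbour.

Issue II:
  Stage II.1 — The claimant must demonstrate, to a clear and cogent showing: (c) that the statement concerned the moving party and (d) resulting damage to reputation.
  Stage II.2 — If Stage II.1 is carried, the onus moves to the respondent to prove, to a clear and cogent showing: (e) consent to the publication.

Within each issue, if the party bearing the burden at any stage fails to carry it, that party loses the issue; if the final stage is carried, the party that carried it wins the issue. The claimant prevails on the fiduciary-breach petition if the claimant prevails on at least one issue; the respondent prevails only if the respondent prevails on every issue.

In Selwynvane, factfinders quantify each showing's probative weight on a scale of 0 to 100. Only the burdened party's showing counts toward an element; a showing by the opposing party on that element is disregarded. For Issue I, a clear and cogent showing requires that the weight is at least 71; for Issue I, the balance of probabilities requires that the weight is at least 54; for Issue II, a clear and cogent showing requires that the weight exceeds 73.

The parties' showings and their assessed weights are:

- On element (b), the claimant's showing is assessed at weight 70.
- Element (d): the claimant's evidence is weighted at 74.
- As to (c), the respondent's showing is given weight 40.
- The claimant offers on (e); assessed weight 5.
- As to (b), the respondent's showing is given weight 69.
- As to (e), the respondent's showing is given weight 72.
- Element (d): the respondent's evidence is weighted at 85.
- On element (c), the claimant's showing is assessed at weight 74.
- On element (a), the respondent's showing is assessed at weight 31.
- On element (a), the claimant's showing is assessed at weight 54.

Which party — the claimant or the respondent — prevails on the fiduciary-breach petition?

— Issue I —
Stage I.1 (claimant, the balance of probabilities, weight is at least 54): (a) 54 (respondent's 31 disregarded) ≥ 54 — meets.
  Stage I.1 is satisfied; the onus moves to the respondent.
Stage I.2 (respondent, a clear and cogent showing, weight is at least 71): (b) 69 (claimant's 70 disregarded) < 71 — fails.
  Not every element is met, so the respondent fails to carry Stage I.2.
The claimant prevails on this issue.
— Issue II —
Stage II.1 (claimant, a clear and cogent showing, weight exceeds 73): (c) 74 (respondent's 40 disregarded) > 73 — meets; (d) 74 (respondent's 85 disregarded) > 73 — meets.
  All elements met. The burden passes to the respondent.
Stage II.2 (respondent, a clear and cogent showing, weight exceeds 73): (e) 72 (claimant's 5 disregarded) ≤ 73 — fails.
  Not every element is met, so the respondent fails to carry Stage II.2.
The claimant prevails on this issue.
Per-issue: Issue I → claimant; Issue II → claimant. The claimant must prevail on at least one issue; overall, the claimant prevails.

claimant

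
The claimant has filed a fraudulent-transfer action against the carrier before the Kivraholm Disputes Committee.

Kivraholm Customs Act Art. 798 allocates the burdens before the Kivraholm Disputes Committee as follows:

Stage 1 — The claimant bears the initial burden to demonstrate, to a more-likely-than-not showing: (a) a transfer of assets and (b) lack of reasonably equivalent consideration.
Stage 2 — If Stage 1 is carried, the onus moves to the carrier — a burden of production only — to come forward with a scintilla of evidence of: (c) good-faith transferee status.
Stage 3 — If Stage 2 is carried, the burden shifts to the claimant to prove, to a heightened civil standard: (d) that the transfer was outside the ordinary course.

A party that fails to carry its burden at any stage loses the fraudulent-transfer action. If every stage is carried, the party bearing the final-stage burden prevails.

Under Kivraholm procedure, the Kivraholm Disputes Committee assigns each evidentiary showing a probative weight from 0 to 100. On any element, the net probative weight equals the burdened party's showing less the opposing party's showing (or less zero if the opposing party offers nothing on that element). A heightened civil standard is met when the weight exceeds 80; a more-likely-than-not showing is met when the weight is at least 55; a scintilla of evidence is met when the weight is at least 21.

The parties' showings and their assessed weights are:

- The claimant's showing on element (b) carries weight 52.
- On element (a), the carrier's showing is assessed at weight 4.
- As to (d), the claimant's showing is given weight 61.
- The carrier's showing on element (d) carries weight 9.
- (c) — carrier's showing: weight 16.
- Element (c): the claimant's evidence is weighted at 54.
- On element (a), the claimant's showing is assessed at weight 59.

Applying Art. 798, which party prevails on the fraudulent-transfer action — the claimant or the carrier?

carrier

Stage 1 — burden on claimant; standard: a more-likely-than-not showing (weight is at least 55).
    (a): 59 − 4 = 55 ≥ 55 [met]
    (b): 52 < 55 [not met]
  Not every element is met, so the claimant fails to carry Stage 1.
The analysis ends at Stage 1; the carrier prevails.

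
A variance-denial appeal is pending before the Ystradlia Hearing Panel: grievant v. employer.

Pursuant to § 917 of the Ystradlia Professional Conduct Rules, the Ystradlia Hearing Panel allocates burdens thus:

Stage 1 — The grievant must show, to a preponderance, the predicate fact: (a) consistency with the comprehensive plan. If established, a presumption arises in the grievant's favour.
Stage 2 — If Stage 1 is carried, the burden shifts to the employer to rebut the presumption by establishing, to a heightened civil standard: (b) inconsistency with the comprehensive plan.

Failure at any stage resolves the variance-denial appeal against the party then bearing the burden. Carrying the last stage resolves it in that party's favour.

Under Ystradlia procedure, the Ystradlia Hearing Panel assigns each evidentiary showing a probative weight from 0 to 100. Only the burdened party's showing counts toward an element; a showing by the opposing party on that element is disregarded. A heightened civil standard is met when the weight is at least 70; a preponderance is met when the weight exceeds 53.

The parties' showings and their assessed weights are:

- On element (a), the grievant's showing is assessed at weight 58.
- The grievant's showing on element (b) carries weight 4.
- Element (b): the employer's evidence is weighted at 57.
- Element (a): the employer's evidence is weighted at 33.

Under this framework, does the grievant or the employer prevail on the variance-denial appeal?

Stage 1 (grievant, a preponderance, weight exceeds 53): (a) 58 (employer's 33 disregarded) > 53 — meets.
  Stage 1 carried; the burden shifts to the employer.
Stage 2 (employer, a heightened civil standard, weight is at least 70): (b) 57 (grievant's 4 disregarded) < 70 — fails.
  The employer does not carry Stage 2.
So the grievant prevails.

grievant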